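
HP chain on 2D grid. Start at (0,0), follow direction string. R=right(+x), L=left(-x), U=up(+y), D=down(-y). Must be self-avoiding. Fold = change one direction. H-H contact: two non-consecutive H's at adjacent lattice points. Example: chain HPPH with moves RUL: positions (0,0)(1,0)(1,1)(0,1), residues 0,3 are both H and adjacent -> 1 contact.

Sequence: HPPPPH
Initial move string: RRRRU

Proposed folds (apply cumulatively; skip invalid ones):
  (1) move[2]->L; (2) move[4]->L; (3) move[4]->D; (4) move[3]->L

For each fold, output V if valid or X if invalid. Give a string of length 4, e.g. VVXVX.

Initial: RRRRU -> [(0, 0), (1, 0), (2, 0), (3, 0), (4, 0), (4, 1)]
Fold 1: move[2]->L => RRLRU INVALID (collision), skipped
Fold 2: move[4]->L => RRRRL INVALID (collision), skipped
Fold 3: move[4]->D => RRRRD VALID
Fold 4: move[3]->L => RRRLD INVALID (collision), skipped

Answer: XXVX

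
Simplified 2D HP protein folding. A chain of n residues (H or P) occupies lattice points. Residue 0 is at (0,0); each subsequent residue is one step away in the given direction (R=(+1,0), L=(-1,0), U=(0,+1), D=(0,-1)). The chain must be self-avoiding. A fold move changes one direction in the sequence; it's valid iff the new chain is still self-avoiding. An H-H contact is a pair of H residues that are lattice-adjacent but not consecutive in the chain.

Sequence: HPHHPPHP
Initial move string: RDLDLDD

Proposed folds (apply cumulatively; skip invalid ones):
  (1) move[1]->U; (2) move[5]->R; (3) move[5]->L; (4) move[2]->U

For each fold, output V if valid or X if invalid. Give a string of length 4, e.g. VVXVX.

Answer: XXVX

Derivation:
Initial: RDLDLDD -> [(0, 0), (1, 0), (1, -1), (0, -1), (0, -2), (-1, -2), (-1, -3), (-1, -4)]
Fold 1: move[1]->U => RULDLDD INVALID (collision), skipped
Fold 2: move[5]->R => RDLDLRD INVALID (collision), skipped
Fold 3: move[5]->L => RDLDLLD VALID
Fold 4: move[2]->U => RDUDLLD INVALID (collision), skipped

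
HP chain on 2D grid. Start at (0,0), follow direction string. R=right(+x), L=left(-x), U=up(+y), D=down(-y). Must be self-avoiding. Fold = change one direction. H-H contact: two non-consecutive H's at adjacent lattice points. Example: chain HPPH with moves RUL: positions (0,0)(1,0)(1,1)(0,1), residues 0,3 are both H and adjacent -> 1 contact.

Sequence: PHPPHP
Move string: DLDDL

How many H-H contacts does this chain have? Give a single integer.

Answer: 0

Derivation:
Positions: [(0, 0), (0, -1), (-1, -1), (-1, -2), (-1, -3), (-2, -3)]
No H-H contacts found.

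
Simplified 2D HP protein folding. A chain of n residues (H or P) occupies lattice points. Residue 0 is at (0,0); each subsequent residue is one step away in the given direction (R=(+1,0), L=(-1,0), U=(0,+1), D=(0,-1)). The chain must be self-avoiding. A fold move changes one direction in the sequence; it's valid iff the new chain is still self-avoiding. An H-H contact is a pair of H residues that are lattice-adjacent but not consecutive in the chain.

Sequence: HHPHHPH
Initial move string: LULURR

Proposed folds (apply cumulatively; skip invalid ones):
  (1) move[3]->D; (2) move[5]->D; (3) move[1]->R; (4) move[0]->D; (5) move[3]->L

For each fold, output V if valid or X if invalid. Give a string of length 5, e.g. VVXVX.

Initial: LULURR -> [(0, 0), (-1, 0), (-1, 1), (-2, 1), (-2, 2), (-1, 2), (0, 2)]
Fold 1: move[3]->D => LULDRR INVALID (collision), skipped
Fold 2: move[5]->D => LULURD INVALID (collision), skipped
Fold 3: move[1]->R => LRLURR INVALID (collision), skipped
Fold 4: move[0]->D => DULURR INVALID (collision), skipped
Fold 5: move[3]->L => LULLRR INVALID (collision), skipped

Answer: XXXXX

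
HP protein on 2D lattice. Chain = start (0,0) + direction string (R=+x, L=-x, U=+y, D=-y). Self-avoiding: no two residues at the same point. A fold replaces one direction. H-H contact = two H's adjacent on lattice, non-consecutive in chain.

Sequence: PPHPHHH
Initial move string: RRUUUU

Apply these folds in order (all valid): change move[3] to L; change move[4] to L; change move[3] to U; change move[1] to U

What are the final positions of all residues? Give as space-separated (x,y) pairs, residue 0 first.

Answer: (0,0) (1,0) (1,1) (1,2) (1,3) (0,3) (0,4)

Derivation:
Initial moves: RRUUUU
Fold: move[3]->L => RRULUU (positions: [(0, 0), (1, 0), (2, 0), (2, 1), (1, 1), (1, 2), (1, 3)])
Fold: move[4]->L => RRULLU (positions: [(0, 0), (1, 0), (2, 0), (2, 1), (1, 1), (0, 1), (0, 2)])
Fold: move[3]->U => RRUULU (positions: [(0, 0), (1, 0), (2, 0), (2, 1), (2, 2), (1, 2), (1, 3)])
Fold: move[1]->U => RUUULU (positions: [(0, 0), (1, 0), (1, 1), (1, 2), (1, 3), (0, 3), (0, 4)])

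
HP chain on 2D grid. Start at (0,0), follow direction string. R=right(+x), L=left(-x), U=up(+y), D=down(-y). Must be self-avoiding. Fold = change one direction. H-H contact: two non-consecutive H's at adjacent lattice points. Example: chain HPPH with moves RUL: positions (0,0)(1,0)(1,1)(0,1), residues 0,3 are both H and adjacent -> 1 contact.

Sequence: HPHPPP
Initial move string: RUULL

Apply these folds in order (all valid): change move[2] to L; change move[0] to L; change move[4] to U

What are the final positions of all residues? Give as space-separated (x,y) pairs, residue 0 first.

Answer: (0,0) (-1,0) (-1,1) (-2,1) (-3,1) (-3,2)

Derivation:
Initial moves: RUULL
Fold: move[2]->L => RULLL (positions: [(0, 0), (1, 0), (1, 1), (0, 1), (-1, 1), (-2, 1)])
Fold: move[0]->L => LULLL (positions: [(0, 0), (-1, 0), (-1, 1), (-2, 1), (-3, 1), (-4, 1)])
Fold: move[4]->U => LULLU (positions: [(0, 0), (-1, 0), (-1, 1), (-2, 1), (-3, 1), (-3, 2)])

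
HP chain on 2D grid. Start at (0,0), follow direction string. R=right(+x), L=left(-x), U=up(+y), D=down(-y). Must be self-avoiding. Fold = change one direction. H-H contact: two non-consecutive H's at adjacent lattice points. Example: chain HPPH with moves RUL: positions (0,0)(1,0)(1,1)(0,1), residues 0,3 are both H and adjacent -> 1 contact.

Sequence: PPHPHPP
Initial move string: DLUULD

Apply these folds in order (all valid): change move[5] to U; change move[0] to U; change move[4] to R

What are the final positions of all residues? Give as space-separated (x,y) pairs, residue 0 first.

Initial moves: DLUULD
Fold: move[5]->U => DLUULU (positions: [(0, 0), (0, -1), (-1, -1), (-1, 0), (-1, 1), (-2, 1), (-2, 2)])
Fold: move[0]->U => ULUULU (positions: [(0, 0), (0, 1), (-1, 1), (-1, 2), (-1, 3), (-2, 3), (-2, 4)])
Fold: move[4]->R => ULUURU (positions: [(0, 0), (0, 1), (-1, 1), (-1, 2), (-1, 3), (0, 3), (0, 4)])

Answer: (0,0) (0,1) (-1,1) (-1,2) (-1,3) (0,3) (0,4)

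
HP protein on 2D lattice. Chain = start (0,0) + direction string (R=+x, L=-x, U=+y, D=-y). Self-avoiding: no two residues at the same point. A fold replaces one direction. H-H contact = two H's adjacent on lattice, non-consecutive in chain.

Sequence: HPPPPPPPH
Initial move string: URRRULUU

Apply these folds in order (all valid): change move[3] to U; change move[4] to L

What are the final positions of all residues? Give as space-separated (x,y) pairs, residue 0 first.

Initial moves: URRRULUU
Fold: move[3]->U => URRUULUU (positions: [(0, 0), (0, 1), (1, 1), (2, 1), (2, 2), (2, 3), (1, 3), (1, 4), (1, 5)])
Fold: move[4]->L => URRULLUU (positions: [(0, 0), (0, 1), (1, 1), (2, 1), (2, 2), (1, 2), (0, 2), (0, 3), (0, 4)])

Answer: (0,0) (0,1) (1,1) (2,1) (2,2) (1,2) (0,2) (0,3) (0,4)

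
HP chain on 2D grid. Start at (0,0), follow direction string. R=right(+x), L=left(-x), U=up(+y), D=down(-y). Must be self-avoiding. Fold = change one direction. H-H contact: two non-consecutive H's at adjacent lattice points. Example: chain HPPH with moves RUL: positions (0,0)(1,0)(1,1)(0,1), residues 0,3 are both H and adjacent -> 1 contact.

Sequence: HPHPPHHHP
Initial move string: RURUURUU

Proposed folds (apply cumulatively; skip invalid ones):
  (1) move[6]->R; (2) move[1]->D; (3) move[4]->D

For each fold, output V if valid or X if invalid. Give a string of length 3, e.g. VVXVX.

Initial: RURUURUU -> [(0, 0), (1, 0), (1, 1), (2, 1), (2, 2), (2, 3), (3, 3), (3, 4), (3, 5)]
Fold 1: move[6]->R => RURUURRU VALID
Fold 2: move[1]->D => RDRUURRU VALID
Fold 3: move[4]->D => RDRUDRRU INVALID (collision), skipped

Answer: VVX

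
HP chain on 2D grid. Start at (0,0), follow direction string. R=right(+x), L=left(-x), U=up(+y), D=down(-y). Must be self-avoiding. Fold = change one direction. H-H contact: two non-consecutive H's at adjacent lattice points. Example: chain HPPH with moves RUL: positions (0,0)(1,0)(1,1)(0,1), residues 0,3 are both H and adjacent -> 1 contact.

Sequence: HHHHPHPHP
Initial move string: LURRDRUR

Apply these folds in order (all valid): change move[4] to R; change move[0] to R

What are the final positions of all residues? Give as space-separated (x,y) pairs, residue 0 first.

Answer: (0,0) (1,0) (1,1) (2,1) (3,1) (4,1) (5,1) (5,2) (6,2)

Derivation:
Initial moves: LURRDRUR
Fold: move[4]->R => LURRRRUR (positions: [(0, 0), (-1, 0), (-1, 1), (0, 1), (1, 1), (2, 1), (3, 1), (3, 2), (4, 2)])
Fold: move[0]->R => RURRRRUR (positions: [(0, 0), (1, 0), (1, 1), (2, 1), (3, 1), (4, 1), (5, 1), (5, 2), (6, 2)])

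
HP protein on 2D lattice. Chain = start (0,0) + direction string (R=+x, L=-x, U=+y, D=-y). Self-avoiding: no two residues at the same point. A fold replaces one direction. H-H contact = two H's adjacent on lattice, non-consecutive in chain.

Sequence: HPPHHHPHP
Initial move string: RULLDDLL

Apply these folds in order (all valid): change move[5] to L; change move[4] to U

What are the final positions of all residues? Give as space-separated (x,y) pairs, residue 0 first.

Answer: (0,0) (1,0) (1,1) (0,1) (-1,1) (-1,2) (-2,2) (-3,2) (-4,2)

Derivation:
Initial moves: RULLDDLL
Fold: move[5]->L => RULLDLLL (positions: [(0, 0), (1, 0), (1, 1), (0, 1), (-1, 1), (-1, 0), (-2, 0), (-3, 0), (-4, 0)])
Fold: move[4]->U => RULLULLL (positions: [(0, 0), (1, 0), (1, 1), (0, 1), (-1, 1), (-1, 2), (-2, 2), (-3, 2), (-4, 2)])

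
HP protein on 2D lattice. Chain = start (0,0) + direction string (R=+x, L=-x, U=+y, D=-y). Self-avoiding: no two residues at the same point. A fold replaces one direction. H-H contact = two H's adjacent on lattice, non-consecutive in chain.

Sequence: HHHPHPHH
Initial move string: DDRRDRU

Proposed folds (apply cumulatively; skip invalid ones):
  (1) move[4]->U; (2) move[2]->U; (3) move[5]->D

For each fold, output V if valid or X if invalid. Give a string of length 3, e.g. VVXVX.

Answer: VXX

Derivation:
Initial: DDRRDRU -> [(0, 0), (0, -1), (0, -2), (1, -2), (2, -2), (2, -3), (3, -3), (3, -2)]
Fold 1: move[4]->U => DDRRURU VALID
Fold 2: move[2]->U => DDURURU INVALID (collision), skipped
Fold 3: move[5]->D => DDRRUDU INVALID (collision), skipped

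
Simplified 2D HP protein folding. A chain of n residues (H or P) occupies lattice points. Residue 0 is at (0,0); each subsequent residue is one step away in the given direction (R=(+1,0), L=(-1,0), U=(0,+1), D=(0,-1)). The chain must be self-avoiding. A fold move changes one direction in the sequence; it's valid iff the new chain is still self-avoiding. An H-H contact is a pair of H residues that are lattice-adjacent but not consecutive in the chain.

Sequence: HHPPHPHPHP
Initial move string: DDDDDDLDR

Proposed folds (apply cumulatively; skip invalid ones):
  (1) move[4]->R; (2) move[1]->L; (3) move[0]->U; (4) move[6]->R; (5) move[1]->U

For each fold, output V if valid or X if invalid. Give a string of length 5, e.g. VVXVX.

Initial: DDDDDDLDR -> [(0, 0), (0, -1), (0, -2), (0, -3), (0, -4), (0, -5), (0, -6), (-1, -6), (-1, -7), (0, -7)]
Fold 1: move[4]->R => DDDDRDLDR VALID
Fold 2: move[1]->L => DLDDRDLDR VALID
Fold 3: move[0]->U => ULDDRDLDR VALID
Fold 4: move[6]->R => ULDDRDRDR VALID
Fold 5: move[1]->U => UUDDRDRDR INVALID (collision), skipped

Answer: VVVVX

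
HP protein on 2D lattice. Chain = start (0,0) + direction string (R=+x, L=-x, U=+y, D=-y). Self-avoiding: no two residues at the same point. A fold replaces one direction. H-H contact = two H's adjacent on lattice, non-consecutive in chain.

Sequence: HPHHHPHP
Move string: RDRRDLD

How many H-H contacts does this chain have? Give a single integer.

Answer: 1

Derivation:
Positions: [(0, 0), (1, 0), (1, -1), (2, -1), (3, -1), (3, -2), (2, -2), (2, -3)]
H-H contact: residue 3 @(2,-1) - residue 6 @(2, -2)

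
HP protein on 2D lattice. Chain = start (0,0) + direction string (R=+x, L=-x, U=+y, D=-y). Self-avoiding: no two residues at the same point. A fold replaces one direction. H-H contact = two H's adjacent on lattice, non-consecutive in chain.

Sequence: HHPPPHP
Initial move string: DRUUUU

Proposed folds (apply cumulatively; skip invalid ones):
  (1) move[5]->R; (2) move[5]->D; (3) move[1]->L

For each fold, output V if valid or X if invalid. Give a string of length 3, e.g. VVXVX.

Answer: VXV

Derivation:
Initial: DRUUUU -> [(0, 0), (0, -1), (1, -1), (1, 0), (1, 1), (1, 2), (1, 3)]
Fold 1: move[5]->R => DRUUUR VALID
Fold 2: move[5]->D => DRUUUD INVALID (collision), skipped
Fold 3: move[1]->L => DLUUUR VALID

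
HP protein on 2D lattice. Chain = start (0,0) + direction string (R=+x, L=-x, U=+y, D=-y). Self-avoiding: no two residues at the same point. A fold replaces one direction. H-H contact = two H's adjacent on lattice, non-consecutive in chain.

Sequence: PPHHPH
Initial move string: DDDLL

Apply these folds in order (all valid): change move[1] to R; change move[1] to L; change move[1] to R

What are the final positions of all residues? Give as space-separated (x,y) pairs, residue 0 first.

Answer: (0,0) (0,-1) (1,-1) (1,-2) (0,-2) (-1,-2)

Derivation:
Initial moves: DDDLL
Fold: move[1]->R => DRDLL (positions: [(0, 0), (0, -1), (1, -1), (1, -2), (0, -2), (-1, -2)])
Fold: move[1]->L => DLDLL (positions: [(0, 0), (0, -1), (-1, -1), (-1, -2), (-2, -2), (-3, -2)])
Fold: move[1]->R => DRDLL (positions: [(0, 0), (0, -1), (1, -1), (1, -2), (0, -2), (-1, -2)])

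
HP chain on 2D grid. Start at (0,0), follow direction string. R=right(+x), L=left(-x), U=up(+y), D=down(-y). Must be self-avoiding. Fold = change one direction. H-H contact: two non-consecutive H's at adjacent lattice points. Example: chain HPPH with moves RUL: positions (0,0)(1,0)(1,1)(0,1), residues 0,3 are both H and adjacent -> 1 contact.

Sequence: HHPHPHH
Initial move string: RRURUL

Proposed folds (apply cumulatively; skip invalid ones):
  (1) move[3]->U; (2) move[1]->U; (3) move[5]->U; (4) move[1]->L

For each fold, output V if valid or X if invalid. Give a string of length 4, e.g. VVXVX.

Answer: VVVX

Derivation:
Initial: RRURUL -> [(0, 0), (1, 0), (2, 0), (2, 1), (3, 1), (3, 2), (2, 2)]
Fold 1: move[3]->U => RRUUUL VALID
Fold 2: move[1]->U => RUUUUL VALID
Fold 3: move[5]->U => RUUUUU VALID
Fold 4: move[1]->L => RLUUUU INVALID (collision), skipped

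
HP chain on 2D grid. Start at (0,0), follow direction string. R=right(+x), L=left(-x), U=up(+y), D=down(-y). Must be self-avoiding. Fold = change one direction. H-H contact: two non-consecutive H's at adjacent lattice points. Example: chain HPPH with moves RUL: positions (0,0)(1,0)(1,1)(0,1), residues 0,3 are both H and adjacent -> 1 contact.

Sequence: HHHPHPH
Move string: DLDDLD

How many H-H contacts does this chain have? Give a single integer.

Positions: [(0, 0), (0, -1), (-1, -1), (-1, -2), (-1, -3), (-2, -3), (-2, -4)]
No H-H contacts found.

Answer: 0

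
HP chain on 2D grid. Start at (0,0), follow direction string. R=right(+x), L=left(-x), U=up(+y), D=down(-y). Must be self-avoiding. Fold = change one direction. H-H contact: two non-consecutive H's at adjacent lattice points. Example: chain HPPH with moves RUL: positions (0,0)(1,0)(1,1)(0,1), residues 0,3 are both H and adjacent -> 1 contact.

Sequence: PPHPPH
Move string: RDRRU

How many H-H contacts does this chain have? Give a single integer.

Positions: [(0, 0), (1, 0), (1, -1), (2, -1), (3, -1), (3, 0)]
No H-H contacts found.

Answer: 0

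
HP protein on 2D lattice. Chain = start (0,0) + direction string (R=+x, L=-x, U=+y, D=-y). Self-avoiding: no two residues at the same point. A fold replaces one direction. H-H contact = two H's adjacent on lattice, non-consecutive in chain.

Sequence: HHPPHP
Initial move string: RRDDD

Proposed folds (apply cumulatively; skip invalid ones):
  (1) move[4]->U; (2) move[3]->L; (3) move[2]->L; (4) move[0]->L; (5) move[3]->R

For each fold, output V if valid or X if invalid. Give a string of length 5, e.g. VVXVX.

Answer: XVXXV

Derivation:
Initial: RRDDD -> [(0, 0), (1, 0), (2, 0), (2, -1), (2, -2), (2, -3)]
Fold 1: move[4]->U => RRDDU INVALID (collision), skipped
Fold 2: move[3]->L => RRDLD VALID
Fold 3: move[2]->L => RRLLD INVALID (collision), skipped
Fold 4: move[0]->L => LRDLD INVALID (collision), skipped
Fold 5: move[3]->R => RRDRD VALID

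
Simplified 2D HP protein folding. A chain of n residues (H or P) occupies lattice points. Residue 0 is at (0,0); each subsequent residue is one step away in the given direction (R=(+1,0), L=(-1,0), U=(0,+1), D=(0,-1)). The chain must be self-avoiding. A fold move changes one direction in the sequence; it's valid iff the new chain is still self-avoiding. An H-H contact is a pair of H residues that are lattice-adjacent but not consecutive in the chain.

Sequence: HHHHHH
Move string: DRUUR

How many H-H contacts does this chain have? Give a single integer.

Answer: 1

Derivation:
Positions: [(0, 0), (0, -1), (1, -1), (1, 0), (1, 1), (2, 1)]
H-H contact: residue 0 @(0,0) - residue 3 @(1, 0)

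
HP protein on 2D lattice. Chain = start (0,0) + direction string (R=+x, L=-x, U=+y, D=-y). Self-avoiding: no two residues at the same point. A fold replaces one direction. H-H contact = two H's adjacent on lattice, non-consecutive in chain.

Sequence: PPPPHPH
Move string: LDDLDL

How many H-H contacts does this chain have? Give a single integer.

Positions: [(0, 0), (-1, 0), (-1, -1), (-1, -2), (-2, -2), (-2, -3), (-3, -3)]
No H-H contacts found.

Answer: 0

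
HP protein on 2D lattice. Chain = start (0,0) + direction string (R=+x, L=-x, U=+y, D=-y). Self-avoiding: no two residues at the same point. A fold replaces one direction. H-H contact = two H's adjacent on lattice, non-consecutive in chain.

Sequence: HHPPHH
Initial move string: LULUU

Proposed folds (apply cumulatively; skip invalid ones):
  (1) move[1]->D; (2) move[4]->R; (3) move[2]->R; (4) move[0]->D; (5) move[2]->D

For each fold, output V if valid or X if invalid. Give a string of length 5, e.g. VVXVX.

Initial: LULUU -> [(0, 0), (-1, 0), (-1, 1), (-2, 1), (-2, 2), (-2, 3)]
Fold 1: move[1]->D => LDLUU VALID
Fold 2: move[4]->R => LDLUR INVALID (collision), skipped
Fold 3: move[2]->R => LDRUU INVALID (collision), skipped
Fold 4: move[0]->D => DDLUU VALID
Fold 5: move[2]->D => DDDUU INVALID (collision), skipped

Answer: VXXVX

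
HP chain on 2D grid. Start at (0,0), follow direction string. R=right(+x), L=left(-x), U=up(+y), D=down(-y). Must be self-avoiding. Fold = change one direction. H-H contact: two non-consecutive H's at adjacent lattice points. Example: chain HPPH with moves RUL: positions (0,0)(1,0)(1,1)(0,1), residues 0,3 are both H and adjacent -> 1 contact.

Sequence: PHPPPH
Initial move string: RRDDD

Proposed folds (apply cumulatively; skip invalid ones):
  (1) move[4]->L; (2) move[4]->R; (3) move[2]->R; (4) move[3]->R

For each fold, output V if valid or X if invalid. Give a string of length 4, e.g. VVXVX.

Answer: VVVV

Derivation:
Initial: RRDDD -> [(0, 0), (1, 0), (2, 0), (2, -1), (2, -2), (2, -3)]
Fold 1: move[4]->L => RRDDL VALID
Fold 2: move[4]->R => RRDDR VALID
Fold 3: move[2]->R => RRRDR VALID
Fold 4: move[3]->R => RRRRR VALID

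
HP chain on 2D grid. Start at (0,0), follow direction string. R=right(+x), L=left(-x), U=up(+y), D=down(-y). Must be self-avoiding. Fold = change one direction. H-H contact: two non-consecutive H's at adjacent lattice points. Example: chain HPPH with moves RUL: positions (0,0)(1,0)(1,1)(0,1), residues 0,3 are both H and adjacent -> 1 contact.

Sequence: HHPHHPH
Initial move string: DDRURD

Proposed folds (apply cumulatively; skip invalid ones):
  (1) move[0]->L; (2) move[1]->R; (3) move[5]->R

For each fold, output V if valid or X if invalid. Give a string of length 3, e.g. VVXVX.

Answer: XVV

Derivation:
Initial: DDRURD -> [(0, 0), (0, -1), (0, -2), (1, -2), (1, -1), (2, -1), (2, -2)]
Fold 1: move[0]->L => LDRURD INVALID (collision), skipped
Fold 2: move[1]->R => DRRURD VALID
Fold 3: move[5]->R => DRRURR VALID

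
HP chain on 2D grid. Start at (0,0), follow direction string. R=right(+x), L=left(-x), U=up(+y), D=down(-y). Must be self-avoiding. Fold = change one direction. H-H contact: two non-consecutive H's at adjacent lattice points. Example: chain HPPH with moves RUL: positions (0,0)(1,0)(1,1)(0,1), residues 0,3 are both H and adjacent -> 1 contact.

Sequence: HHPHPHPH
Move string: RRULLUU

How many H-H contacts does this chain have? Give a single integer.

Answer: 1

Derivation:
Positions: [(0, 0), (1, 0), (2, 0), (2, 1), (1, 1), (0, 1), (0, 2), (0, 3)]
H-H contact: residue 0 @(0,0) - residue 5 @(0, 1)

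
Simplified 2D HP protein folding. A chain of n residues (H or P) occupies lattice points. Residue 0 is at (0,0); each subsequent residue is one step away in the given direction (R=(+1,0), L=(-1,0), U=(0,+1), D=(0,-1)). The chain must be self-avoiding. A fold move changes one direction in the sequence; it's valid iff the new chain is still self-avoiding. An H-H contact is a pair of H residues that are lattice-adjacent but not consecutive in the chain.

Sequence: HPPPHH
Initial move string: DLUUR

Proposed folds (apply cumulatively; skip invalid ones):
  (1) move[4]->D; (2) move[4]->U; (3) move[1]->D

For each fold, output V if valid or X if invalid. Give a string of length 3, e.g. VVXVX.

Answer: XVX

Derivation:
Initial: DLUUR -> [(0, 0), (0, -1), (-1, -1), (-1, 0), (-1, 1), (0, 1)]
Fold 1: move[4]->D => DLUUD INVALID (collision), skipped
Fold 2: move[4]->U => DLUUU VALID
Fold 3: move[1]->D => DDUUU INVALID (collision), skipped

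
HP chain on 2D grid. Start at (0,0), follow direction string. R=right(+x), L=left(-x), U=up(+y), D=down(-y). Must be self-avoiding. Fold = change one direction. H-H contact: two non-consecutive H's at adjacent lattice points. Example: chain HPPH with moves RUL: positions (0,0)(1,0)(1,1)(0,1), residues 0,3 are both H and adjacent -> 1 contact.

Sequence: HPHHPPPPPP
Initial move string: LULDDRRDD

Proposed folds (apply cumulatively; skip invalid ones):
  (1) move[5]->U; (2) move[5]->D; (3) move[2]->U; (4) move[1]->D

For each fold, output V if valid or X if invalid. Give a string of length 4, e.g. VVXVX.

Answer: XVXV

Derivation:
Initial: LULDDRRDD -> [(0, 0), (-1, 0), (-1, 1), (-2, 1), (-2, 0), (-2, -1), (-1, -1), (0, -1), (0, -2), (0, -3)]
Fold 1: move[5]->U => LULDDURDD INVALID (collision), skipped
Fold 2: move[5]->D => LULDDDRDD VALID
Fold 3: move[2]->U => LUUDDDRDD INVALID (collision), skipped
Fold 4: move[1]->D => LDLDDDRDD VALID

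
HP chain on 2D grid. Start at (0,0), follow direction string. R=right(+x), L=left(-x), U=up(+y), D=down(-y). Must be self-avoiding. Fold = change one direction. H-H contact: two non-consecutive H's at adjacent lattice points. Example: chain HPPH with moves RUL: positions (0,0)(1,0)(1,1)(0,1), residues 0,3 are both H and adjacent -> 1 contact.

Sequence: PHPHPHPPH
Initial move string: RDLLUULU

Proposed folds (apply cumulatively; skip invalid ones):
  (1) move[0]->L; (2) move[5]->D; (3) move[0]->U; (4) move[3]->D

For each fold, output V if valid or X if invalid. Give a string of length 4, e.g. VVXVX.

Answer: VXXX

Derivation:
Initial: RDLLUULU -> [(0, 0), (1, 0), (1, -1), (0, -1), (-1, -1), (-1, 0), (-1, 1), (-2, 1), (-2, 2)]
Fold 1: move[0]->L => LDLLUULU VALID
Fold 2: move[5]->D => LDLLUDLU INVALID (collision), skipped
Fold 3: move[0]->U => UDLLUULU INVALID (collision), skipped
Fold 4: move[3]->D => LDLDUULU INVALID (collision), skipped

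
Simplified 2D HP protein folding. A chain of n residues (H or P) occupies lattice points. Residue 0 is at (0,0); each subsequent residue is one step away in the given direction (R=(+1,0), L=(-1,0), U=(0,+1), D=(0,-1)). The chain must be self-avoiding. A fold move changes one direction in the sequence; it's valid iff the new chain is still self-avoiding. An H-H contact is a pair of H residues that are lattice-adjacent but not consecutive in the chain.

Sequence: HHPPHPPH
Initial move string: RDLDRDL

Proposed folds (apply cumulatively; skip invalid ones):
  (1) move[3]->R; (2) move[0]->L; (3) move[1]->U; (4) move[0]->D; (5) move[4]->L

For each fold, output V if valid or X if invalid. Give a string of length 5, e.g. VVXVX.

Answer: XVXVV

Derivation:
Initial: RDLDRDL -> [(0, 0), (1, 0), (1, -1), (0, -1), (0, -2), (1, -2), (1, -3), (0, -3)]
Fold 1: move[3]->R => RDLRRDL INVALID (collision), skipped
Fold 2: move[0]->L => LDLDRDL VALID
Fold 3: move[1]->U => LULDRDL INVALID (collision), skipped
Fold 4: move[0]->D => DDLDRDL VALID
Fold 5: move[4]->L => DDLDLDL VALID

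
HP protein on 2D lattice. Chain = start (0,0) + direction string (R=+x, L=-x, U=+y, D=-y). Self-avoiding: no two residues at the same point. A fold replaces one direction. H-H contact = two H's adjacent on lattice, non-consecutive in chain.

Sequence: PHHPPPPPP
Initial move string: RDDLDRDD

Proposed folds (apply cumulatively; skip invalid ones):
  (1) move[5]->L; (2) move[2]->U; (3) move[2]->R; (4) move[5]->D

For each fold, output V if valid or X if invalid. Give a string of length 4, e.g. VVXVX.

Initial: RDDLDRDD -> [(0, 0), (1, 0), (1, -1), (1, -2), (0, -2), (0, -3), (1, -3), (1, -4), (1, -5)]
Fold 1: move[5]->L => RDDLDLDD VALID
Fold 2: move[2]->U => RDULDLDD INVALID (collision), skipped
Fold 3: move[2]->R => RDRLDLDD INVALID (collision), skipped
Fold 4: move[5]->D => RDDLDDDD VALID

Answer: VXXV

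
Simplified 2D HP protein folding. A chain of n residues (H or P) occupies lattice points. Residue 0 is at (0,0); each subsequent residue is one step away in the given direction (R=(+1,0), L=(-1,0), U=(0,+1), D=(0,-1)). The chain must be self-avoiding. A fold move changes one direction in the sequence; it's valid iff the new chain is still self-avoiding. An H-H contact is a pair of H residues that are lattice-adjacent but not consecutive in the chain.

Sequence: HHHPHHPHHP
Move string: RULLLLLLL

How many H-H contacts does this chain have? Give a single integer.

Answer: 0

Derivation:
Positions: [(0, 0), (1, 0), (1, 1), (0, 1), (-1, 1), (-2, 1), (-3, 1), (-4, 1), (-5, 1), (-6, 1)]
No H-H contacts found.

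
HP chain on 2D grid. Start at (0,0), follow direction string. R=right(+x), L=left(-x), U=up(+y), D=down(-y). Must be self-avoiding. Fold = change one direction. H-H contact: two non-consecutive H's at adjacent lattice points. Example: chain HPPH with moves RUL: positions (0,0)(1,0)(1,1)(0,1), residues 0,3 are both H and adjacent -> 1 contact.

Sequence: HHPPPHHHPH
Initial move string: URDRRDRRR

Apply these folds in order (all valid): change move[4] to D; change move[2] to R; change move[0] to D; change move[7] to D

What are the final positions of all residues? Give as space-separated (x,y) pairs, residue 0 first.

Answer: (0,0) (0,-1) (1,-1) (2,-1) (3,-1) (3,-2) (3,-3) (4,-3) (4,-4) (5,-4)

Derivation:
Initial moves: URDRRDRRR
Fold: move[4]->D => URDRDDRRR (positions: [(0, 0), (0, 1), (1, 1), (1, 0), (2, 0), (2, -1), (2, -2), (3, -2), (4, -2), (5, -2)])
Fold: move[2]->R => URRRDDRRR (positions: [(0, 0), (0, 1), (1, 1), (2, 1), (3, 1), (3, 0), (3, -1), (4, -1), (5, -1), (6, -1)])
Fold: move[0]->D => DRRRDDRRR (positions: [(0, 0), (0, -1), (1, -1), (2, -1), (3, -1), (3, -2), (3, -3), (4, -3), (5, -3), (6, -3)])
Fold: move[7]->D => DRRRDDRDR (positions: [(0, 0), (0, -1), (1, -1), (2, -1), (3, -1), (3, -2), (3, -3), (4, -3), (4, -4), (5, -4)])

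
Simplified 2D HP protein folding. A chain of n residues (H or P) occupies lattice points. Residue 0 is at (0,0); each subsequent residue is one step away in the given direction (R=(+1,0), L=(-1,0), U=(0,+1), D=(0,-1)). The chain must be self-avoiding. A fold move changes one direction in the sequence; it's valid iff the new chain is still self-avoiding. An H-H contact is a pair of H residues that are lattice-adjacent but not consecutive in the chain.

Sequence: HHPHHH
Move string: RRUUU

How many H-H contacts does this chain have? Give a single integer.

Answer: 0

Derivation:
Positions: [(0, 0), (1, 0), (2, 0), (2, 1), (2, 2), (2, 3)]
No H-H contacts found.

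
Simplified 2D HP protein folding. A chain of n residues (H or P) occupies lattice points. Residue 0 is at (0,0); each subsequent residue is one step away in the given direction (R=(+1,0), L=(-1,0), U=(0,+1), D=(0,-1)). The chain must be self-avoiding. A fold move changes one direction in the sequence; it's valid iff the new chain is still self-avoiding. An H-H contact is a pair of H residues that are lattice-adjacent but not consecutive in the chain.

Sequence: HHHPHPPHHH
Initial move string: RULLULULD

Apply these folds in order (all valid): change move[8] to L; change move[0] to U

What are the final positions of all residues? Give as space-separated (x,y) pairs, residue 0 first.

Answer: (0,0) (0,1) (0,2) (-1,2) (-2,2) (-2,3) (-3,3) (-3,4) (-4,4) (-5,4)

Derivation:
Initial moves: RULLULULD
Fold: move[8]->L => RULLULULL (positions: [(0, 0), (1, 0), (1, 1), (0, 1), (-1, 1), (-1, 2), (-2, 2), (-2, 3), (-3, 3), (-4, 3)])
Fold: move[0]->U => UULLULULL (positions: [(0, 0), (0, 1), (0, 2), (-1, 2), (-2, 2), (-2, 3), (-3, 3), (-3, 4), (-4, 4), (-5, 4)])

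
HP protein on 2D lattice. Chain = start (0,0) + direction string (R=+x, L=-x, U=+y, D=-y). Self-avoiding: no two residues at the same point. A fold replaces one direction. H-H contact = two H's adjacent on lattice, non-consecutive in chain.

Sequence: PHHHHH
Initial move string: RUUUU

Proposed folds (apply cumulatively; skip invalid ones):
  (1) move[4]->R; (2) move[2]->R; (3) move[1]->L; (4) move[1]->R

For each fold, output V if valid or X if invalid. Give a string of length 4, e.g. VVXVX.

Initial: RUUUU -> [(0, 0), (1, 0), (1, 1), (1, 2), (1, 3), (1, 4)]
Fold 1: move[4]->R => RUUUR VALID
Fold 2: move[2]->R => RURUR VALID
Fold 3: move[1]->L => RLRUR INVALID (collision), skipped
Fold 4: move[1]->R => RRRUR VALID

Answer: VVXV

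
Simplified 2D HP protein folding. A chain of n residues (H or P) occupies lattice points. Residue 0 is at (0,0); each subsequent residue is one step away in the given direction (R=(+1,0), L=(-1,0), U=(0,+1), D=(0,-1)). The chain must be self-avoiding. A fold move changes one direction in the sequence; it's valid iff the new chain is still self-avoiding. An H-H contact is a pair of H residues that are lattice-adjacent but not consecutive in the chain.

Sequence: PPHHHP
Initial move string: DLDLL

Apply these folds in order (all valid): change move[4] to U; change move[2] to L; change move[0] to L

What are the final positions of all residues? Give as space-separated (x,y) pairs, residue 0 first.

Answer: (0,0) (-1,0) (-2,0) (-3,0) (-4,0) (-4,1)

Derivation:
Initial moves: DLDLL
Fold: move[4]->U => DLDLU (positions: [(0, 0), (0, -1), (-1, -1), (-1, -2), (-2, -2), (-2, -1)])
Fold: move[2]->L => DLLLU (positions: [(0, 0), (0, -1), (-1, -1), (-2, -1), (-3, -1), (-3, 0)])
Fold: move[0]->L => LLLLU (positions: [(0, 0), (-1, 0), (-2, 0), (-3, 0), (-4, 0), (-4, 1)])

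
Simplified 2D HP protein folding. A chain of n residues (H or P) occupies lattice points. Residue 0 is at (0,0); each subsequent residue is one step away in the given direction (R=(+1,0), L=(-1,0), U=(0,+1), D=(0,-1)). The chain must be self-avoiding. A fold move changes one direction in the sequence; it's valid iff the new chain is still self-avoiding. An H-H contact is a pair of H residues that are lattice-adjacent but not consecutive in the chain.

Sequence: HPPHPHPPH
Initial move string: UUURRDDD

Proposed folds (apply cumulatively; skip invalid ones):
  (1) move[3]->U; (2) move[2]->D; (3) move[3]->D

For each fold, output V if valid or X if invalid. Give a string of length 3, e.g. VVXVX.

Answer: VXX

Derivation:
Initial: UUURRDDD -> [(0, 0), (0, 1), (0, 2), (0, 3), (1, 3), (2, 3), (2, 2), (2, 1), (2, 0)]
Fold 1: move[3]->U => UUUURDDD VALID
Fold 2: move[2]->D => UUDURDDD INVALID (collision), skipped
Fold 3: move[3]->D => UUUDRDDD INVALID (collision), skipped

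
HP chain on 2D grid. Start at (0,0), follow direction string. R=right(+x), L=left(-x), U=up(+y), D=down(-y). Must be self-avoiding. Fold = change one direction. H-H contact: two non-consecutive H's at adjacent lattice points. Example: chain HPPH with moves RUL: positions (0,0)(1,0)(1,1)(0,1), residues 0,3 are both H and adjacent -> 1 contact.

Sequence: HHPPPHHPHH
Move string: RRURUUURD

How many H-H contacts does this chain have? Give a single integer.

Answer: 1

Derivation:
Positions: [(0, 0), (1, 0), (2, 0), (2, 1), (3, 1), (3, 2), (3, 3), (3, 4), (4, 4), (4, 3)]
H-H contact: residue 6 @(3,3) - residue 9 @(4, 3)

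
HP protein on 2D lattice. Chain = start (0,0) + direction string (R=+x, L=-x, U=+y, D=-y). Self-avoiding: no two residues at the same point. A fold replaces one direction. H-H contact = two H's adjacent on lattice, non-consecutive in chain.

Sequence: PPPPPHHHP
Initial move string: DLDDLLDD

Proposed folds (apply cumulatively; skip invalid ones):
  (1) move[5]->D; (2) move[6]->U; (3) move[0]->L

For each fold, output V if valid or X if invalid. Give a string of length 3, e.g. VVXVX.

Initial: DLDDLLDD -> [(0, 0), (0, -1), (-1, -1), (-1, -2), (-1, -3), (-2, -3), (-3, -3), (-3, -4), (-3, -5)]
Fold 1: move[5]->D => DLDDLDDD VALID
Fold 2: move[6]->U => DLDDLDUD INVALID (collision), skipped
Fold 3: move[0]->L => LLDDLDDD VALID

Answer: VXV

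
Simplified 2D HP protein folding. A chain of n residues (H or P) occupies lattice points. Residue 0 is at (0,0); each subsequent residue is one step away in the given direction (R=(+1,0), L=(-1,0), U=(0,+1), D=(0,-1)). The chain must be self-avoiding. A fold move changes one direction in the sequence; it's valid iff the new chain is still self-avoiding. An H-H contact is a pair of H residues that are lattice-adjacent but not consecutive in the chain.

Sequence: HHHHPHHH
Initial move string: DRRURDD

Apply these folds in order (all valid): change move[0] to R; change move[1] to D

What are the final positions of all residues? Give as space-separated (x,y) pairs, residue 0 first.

Answer: (0,0) (1,0) (1,-1) (2,-1) (2,0) (3,0) (3,-1) (3,-2)

Derivation:
Initial moves: DRRURDD
Fold: move[0]->R => RRRURDD (positions: [(0, 0), (1, 0), (2, 0), (3, 0), (3, 1), (4, 1), (4, 0), (4, -1)])
Fold: move[1]->D => RDRURDD (positions: [(0, 0), (1, 0), (1, -1), (2, -1), (2, 0), (3, 0), (3, -1), (3, -2)])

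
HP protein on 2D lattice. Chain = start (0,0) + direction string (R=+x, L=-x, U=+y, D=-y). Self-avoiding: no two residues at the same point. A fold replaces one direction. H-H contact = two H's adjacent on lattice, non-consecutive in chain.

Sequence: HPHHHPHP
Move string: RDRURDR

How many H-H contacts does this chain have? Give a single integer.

Answer: 1

Derivation:
Positions: [(0, 0), (1, 0), (1, -1), (2, -1), (2, 0), (3, 0), (3, -1), (4, -1)]
H-H contact: residue 3 @(2,-1) - residue 6 @(3, -1)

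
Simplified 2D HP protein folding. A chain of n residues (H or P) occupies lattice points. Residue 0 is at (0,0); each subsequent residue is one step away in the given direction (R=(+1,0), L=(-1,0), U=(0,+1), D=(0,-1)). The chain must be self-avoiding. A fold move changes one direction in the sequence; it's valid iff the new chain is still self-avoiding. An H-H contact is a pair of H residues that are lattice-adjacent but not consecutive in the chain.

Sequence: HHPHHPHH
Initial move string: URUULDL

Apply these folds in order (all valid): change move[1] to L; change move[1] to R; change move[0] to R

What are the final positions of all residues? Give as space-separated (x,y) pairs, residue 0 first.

Answer: (0,0) (1,0) (2,0) (2,1) (2,2) (1,2) (1,1) (0,1)

Derivation:
Initial moves: URUULDL
Fold: move[1]->L => ULUULDL (positions: [(0, 0), (0, 1), (-1, 1), (-1, 2), (-1, 3), (-2, 3), (-2, 2), (-3, 2)])
Fold: move[1]->R => URUULDL (positions: [(0, 0), (0, 1), (1, 1), (1, 2), (1, 3), (0, 3), (0, 2), (-1, 2)])
Fold: move[0]->R => RRUULDL (positions: [(0, 0), (1, 0), (2, 0), (2, 1), (2, 2), (1, 2), (1, 1), (0, 1)])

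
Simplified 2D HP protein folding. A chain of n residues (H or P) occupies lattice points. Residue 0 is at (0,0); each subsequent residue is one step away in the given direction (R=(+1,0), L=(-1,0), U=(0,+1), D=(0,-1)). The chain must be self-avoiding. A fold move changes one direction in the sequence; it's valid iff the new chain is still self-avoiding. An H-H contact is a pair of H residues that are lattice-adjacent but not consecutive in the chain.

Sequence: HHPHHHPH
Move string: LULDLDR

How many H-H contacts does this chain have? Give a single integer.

Answer: 2

Derivation:
Positions: [(0, 0), (-1, 0), (-1, 1), (-2, 1), (-2, 0), (-3, 0), (-3, -1), (-2, -1)]
H-H contact: residue 1 @(-1,0) - residue 4 @(-2, 0)
H-H contact: residue 4 @(-2,0) - residue 7 @(-2, -1)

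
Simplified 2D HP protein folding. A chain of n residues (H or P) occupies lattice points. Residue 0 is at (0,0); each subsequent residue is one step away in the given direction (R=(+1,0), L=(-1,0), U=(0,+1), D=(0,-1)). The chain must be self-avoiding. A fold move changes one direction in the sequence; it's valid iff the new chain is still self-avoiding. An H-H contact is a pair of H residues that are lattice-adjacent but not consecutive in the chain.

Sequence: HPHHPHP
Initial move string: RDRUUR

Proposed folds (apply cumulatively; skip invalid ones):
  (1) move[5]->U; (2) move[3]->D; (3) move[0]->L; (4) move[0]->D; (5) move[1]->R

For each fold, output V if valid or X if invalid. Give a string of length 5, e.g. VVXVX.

Initial: RDRUUR -> [(0, 0), (1, 0), (1, -1), (2, -1), (2, 0), (2, 1), (3, 1)]
Fold 1: move[5]->U => RDRUUU VALID
Fold 2: move[3]->D => RDRDUU INVALID (collision), skipped
Fold 3: move[0]->L => LDRUUU INVALID (collision), skipped
Fold 4: move[0]->D => DDRUUU VALID
Fold 5: move[1]->R => DRRUUU VALID

Answer: VXXVV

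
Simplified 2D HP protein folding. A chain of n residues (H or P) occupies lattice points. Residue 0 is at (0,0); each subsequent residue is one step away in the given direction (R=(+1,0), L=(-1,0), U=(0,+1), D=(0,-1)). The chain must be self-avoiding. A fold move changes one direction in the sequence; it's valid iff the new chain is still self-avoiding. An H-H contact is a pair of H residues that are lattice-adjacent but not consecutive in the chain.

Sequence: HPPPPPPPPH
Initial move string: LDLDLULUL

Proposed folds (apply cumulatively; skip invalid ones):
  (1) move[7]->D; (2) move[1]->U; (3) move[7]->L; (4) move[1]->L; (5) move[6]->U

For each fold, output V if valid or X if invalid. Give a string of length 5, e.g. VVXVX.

Answer: VVVVV

Derivation:
Initial: LDLDLULUL -> [(0, 0), (-1, 0), (-1, -1), (-2, -1), (-2, -2), (-3, -2), (-3, -1), (-4, -1), (-4, 0), (-5, 0)]
Fold 1: move[7]->D => LDLDLULDL VALID
Fold 2: move[1]->U => LULDLULDL VALID
Fold 3: move[7]->L => LULDLULLL VALID
Fold 4: move[1]->L => LLLDLULLL VALID
Fold 5: move[6]->U => LLLDLUULL VALID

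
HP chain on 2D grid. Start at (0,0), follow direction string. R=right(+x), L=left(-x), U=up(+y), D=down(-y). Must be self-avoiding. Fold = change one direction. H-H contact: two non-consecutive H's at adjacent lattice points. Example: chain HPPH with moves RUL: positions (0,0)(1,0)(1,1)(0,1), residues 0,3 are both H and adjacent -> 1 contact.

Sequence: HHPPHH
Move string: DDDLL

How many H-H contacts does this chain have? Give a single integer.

Positions: [(0, 0), (0, -1), (0, -2), (0, -3), (-1, -3), (-2, -3)]
No H-H contacts found.

Answer: 0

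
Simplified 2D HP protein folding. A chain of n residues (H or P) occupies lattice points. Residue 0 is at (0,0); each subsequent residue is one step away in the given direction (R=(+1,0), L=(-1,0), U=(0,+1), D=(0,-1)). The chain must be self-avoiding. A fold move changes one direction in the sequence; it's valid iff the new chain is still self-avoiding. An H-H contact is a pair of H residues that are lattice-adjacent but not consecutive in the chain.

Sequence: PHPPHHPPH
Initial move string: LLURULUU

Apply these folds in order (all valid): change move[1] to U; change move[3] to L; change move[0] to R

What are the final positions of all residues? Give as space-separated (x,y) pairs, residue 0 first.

Initial moves: LLURULUU
Fold: move[1]->U => LUURULUU (positions: [(0, 0), (-1, 0), (-1, 1), (-1, 2), (0, 2), (0, 3), (-1, 3), (-1, 4), (-1, 5)])
Fold: move[3]->L => LUULULUU (positions: [(0, 0), (-1, 0), (-1, 1), (-1, 2), (-2, 2), (-2, 3), (-3, 3), (-3, 4), (-3, 5)])
Fold: move[0]->R => RUULULUU (positions: [(0, 0), (1, 0), (1, 1), (1, 2), (0, 2), (0, 3), (-1, 3), (-1, 4), (-1, 5)])

Answer: (0,0) (1,0) (1,1) (1,2) (0,2) (0,3) (-1,3) (-1,4) (-1,5)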